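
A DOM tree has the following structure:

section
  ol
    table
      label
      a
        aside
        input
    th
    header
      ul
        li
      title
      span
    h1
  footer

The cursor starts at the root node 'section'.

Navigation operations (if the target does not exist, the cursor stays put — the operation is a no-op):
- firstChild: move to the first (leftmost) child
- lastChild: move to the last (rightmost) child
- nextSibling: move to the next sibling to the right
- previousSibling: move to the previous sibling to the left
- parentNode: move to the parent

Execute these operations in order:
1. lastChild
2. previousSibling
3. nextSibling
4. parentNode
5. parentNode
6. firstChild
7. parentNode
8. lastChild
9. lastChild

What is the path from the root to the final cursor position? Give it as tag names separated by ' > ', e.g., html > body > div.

After 1 (lastChild): footer
After 2 (previousSibling): ol
After 3 (nextSibling): footer
After 4 (parentNode): section
After 5 (parentNode): section (no-op, stayed)
After 6 (firstChild): ol
After 7 (parentNode): section
After 8 (lastChild): footer
After 9 (lastChild): footer (no-op, stayed)

Answer: section > footer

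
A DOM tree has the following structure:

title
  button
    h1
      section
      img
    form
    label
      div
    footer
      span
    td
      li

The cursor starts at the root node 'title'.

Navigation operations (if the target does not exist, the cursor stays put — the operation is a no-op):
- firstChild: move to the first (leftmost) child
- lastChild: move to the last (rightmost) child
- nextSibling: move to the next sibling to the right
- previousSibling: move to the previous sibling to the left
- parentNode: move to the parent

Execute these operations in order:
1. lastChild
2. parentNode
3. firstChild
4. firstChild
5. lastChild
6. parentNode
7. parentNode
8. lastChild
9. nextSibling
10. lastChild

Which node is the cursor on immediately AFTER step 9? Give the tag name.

After 1 (lastChild): button
After 2 (parentNode): title
After 3 (firstChild): button
After 4 (firstChild): h1
After 5 (lastChild): img
After 6 (parentNode): h1
After 7 (parentNode): button
After 8 (lastChild): td
After 9 (nextSibling): td (no-op, stayed)

Answer: td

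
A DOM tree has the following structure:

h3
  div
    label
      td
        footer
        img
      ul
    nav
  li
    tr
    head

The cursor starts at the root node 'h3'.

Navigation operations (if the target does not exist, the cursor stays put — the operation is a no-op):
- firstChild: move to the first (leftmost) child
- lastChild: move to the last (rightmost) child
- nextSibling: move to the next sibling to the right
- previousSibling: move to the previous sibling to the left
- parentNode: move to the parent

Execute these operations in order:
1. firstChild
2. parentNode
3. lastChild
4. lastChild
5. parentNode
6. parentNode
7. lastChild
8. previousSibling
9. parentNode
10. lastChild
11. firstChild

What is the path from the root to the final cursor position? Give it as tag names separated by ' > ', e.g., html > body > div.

Answer: h3 > li > tr

Derivation:
After 1 (firstChild): div
After 2 (parentNode): h3
After 3 (lastChild): li
After 4 (lastChild): head
After 5 (parentNode): li
After 6 (parentNode): h3
After 7 (lastChild): li
After 8 (previousSibling): div
After 9 (parentNode): h3
After 10 (lastChild): li
After 11 (firstChild): tr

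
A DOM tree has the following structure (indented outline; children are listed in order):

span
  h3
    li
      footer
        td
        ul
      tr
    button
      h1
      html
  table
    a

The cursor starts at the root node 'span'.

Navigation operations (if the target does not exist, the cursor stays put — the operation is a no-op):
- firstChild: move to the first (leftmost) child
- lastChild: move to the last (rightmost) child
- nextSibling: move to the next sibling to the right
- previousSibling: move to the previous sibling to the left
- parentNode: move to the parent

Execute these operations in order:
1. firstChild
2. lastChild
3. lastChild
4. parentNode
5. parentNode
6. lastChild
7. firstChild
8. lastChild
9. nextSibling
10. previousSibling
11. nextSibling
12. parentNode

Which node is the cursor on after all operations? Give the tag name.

Answer: button

Derivation:
After 1 (firstChild): h3
After 2 (lastChild): button
After 3 (lastChild): html
After 4 (parentNode): button
After 5 (parentNode): h3
After 6 (lastChild): button
After 7 (firstChild): h1
After 8 (lastChild): h1 (no-op, stayed)
After 9 (nextSibling): html
After 10 (previousSibling): h1
After 11 (nextSibling): html
After 12 (parentNode): button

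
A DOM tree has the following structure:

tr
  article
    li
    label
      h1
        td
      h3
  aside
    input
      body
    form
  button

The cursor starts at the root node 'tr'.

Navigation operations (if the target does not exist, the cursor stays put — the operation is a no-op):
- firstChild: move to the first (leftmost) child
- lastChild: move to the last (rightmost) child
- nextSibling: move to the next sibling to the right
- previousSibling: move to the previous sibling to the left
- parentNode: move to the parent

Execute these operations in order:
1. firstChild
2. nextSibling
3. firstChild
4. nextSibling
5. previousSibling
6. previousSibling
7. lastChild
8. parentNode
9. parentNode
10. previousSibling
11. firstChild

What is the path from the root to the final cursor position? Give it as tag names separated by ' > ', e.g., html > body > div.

After 1 (firstChild): article
After 2 (nextSibling): aside
After 3 (firstChild): input
After 4 (nextSibling): form
After 5 (previousSibling): input
After 6 (previousSibling): input (no-op, stayed)
After 7 (lastChild): body
After 8 (parentNode): input
After 9 (parentNode): aside
After 10 (previousSibling): article
After 11 (firstChild): li

Answer: tr > article > li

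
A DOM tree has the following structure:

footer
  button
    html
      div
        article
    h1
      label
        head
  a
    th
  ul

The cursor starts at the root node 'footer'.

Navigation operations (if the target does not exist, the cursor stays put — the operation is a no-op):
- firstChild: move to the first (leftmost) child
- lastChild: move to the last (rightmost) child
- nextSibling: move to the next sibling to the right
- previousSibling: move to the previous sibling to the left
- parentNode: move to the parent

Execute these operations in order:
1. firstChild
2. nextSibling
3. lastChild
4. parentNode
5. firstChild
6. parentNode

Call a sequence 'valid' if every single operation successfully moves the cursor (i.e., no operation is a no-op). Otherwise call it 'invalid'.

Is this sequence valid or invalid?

Answer: valid

Derivation:
After 1 (firstChild): button
After 2 (nextSibling): a
After 3 (lastChild): th
After 4 (parentNode): a
After 5 (firstChild): th
After 6 (parentNode): a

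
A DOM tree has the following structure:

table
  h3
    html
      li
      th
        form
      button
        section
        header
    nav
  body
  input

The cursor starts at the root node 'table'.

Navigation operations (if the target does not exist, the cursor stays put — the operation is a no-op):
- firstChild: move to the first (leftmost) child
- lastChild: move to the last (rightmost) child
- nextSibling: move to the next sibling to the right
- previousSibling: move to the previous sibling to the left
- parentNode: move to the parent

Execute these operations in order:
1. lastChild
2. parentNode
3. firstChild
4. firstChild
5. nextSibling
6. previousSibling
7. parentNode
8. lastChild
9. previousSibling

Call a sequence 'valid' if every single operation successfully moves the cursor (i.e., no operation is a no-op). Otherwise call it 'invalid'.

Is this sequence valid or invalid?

After 1 (lastChild): input
After 2 (parentNode): table
After 3 (firstChild): h3
After 4 (firstChild): html
After 5 (nextSibling): nav
After 6 (previousSibling): html
After 7 (parentNode): h3
After 8 (lastChild): nav
After 9 (previousSibling): html

Answer: valid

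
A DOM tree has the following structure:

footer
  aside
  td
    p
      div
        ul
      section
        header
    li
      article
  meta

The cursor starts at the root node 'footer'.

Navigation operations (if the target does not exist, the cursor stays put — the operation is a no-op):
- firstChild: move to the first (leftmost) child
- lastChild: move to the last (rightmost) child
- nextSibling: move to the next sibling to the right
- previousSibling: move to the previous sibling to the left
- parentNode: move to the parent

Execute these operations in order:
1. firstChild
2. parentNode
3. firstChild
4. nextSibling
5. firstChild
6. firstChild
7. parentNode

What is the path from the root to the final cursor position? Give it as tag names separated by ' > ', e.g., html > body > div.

After 1 (firstChild): aside
After 2 (parentNode): footer
After 3 (firstChild): aside
After 4 (nextSibling): td
After 5 (firstChild): p
After 6 (firstChild): div
After 7 (parentNode): p

Answer: footer > td > p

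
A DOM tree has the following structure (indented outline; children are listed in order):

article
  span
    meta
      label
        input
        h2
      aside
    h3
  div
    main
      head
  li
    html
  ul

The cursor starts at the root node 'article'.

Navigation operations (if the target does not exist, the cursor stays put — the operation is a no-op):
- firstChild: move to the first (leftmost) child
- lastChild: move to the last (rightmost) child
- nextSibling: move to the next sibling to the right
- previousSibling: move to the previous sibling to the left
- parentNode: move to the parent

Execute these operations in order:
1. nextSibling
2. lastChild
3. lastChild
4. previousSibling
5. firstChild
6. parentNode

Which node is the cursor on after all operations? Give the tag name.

After 1 (nextSibling): article (no-op, stayed)
After 2 (lastChild): ul
After 3 (lastChild): ul (no-op, stayed)
After 4 (previousSibling): li
After 5 (firstChild): html
After 6 (parentNode): li

Answer: li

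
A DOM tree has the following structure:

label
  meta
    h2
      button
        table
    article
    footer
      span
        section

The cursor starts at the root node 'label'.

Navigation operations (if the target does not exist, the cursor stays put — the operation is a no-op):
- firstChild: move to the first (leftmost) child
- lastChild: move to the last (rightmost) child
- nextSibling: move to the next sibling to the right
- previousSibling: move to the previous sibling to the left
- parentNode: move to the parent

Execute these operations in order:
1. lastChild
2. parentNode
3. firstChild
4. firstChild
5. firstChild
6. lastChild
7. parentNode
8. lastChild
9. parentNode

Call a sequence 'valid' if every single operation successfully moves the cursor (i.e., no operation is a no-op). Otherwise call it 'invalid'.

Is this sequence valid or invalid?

Answer: valid

Derivation:
After 1 (lastChild): meta
After 2 (parentNode): label
After 3 (firstChild): meta
After 4 (firstChild): h2
After 5 (firstChild): button
After 6 (lastChild): table
After 7 (parentNode): button
After 8 (lastChild): table
After 9 (parentNode): button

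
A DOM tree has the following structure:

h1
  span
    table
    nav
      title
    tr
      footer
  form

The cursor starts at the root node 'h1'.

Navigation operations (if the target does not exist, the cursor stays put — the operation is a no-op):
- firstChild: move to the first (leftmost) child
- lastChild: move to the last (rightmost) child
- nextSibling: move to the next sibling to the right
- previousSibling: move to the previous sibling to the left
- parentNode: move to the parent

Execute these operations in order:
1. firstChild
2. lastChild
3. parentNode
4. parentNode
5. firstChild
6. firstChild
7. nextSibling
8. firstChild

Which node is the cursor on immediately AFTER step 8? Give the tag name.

Answer: title

Derivation:
After 1 (firstChild): span
After 2 (lastChild): tr
After 3 (parentNode): span
After 4 (parentNode): h1
After 5 (firstChild): span
After 6 (firstChild): table
After 7 (nextSibling): nav
After 8 (firstChild): title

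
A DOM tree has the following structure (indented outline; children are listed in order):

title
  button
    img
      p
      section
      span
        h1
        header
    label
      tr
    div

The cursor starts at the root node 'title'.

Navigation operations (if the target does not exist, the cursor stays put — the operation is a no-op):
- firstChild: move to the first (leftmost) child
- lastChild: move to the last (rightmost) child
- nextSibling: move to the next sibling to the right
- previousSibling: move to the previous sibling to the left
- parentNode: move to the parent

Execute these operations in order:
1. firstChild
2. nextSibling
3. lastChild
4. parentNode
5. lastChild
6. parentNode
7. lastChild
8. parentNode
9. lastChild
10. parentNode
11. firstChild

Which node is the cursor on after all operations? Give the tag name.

After 1 (firstChild): button
After 2 (nextSibling): button (no-op, stayed)
After 3 (lastChild): div
After 4 (parentNode): button
After 5 (lastChild): div
After 6 (parentNode): button
After 7 (lastChild): div
After 8 (parentNode): button
After 9 (lastChild): div
After 10 (parentNode): button
After 11 (firstChild): img

Answer: img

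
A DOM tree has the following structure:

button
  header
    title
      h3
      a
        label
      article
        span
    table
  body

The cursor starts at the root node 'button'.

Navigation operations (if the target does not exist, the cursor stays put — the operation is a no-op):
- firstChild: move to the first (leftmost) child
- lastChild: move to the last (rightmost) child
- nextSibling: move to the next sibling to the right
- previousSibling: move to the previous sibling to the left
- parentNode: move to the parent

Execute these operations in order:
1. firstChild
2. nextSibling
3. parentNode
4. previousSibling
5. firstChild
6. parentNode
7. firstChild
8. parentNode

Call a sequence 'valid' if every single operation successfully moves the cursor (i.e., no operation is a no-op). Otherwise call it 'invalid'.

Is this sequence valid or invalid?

After 1 (firstChild): header
After 2 (nextSibling): body
After 3 (parentNode): button
After 4 (previousSibling): button (no-op, stayed)
After 5 (firstChild): header
After 6 (parentNode): button
After 7 (firstChild): header
After 8 (parentNode): button

Answer: invalid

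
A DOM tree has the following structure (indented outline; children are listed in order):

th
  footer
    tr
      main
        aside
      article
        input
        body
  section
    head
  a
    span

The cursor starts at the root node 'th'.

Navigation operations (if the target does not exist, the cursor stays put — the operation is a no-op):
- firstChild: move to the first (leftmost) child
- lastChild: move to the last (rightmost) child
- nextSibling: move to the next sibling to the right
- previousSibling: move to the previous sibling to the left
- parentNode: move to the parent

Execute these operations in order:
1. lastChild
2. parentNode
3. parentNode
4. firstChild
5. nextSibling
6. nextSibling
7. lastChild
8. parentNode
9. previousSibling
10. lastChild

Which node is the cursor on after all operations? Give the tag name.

After 1 (lastChild): a
After 2 (parentNode): th
After 3 (parentNode): th (no-op, stayed)
After 4 (firstChild): footer
After 5 (nextSibling): section
After 6 (nextSibling): a
After 7 (lastChild): span
After 8 (parentNode): a
After 9 (previousSibling): section
After 10 (lastChild): head

Answer: head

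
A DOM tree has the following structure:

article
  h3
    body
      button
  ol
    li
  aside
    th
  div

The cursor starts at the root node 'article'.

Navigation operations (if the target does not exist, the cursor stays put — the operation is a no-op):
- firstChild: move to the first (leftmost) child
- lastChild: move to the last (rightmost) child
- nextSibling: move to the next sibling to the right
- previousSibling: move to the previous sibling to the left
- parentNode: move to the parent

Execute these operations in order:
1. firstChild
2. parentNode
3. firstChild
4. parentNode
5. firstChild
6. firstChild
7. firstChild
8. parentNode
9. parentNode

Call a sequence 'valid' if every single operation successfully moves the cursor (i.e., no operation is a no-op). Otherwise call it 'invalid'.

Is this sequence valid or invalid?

Answer: valid

Derivation:
After 1 (firstChild): h3
After 2 (parentNode): article
After 3 (firstChild): h3
After 4 (parentNode): article
After 5 (firstChild): h3
After 6 (firstChild): body
After 7 (firstChild): button
After 8 (parentNode): body
After 9 (parentNode): h3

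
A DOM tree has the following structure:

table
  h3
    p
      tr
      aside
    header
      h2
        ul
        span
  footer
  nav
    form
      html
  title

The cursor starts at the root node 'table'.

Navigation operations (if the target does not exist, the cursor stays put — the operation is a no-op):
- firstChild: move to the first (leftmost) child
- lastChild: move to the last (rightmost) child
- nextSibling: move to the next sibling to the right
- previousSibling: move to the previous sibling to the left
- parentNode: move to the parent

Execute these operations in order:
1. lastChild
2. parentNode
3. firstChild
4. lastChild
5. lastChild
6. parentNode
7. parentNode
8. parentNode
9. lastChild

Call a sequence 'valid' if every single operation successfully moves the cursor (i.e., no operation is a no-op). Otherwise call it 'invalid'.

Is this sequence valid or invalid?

After 1 (lastChild): title
After 2 (parentNode): table
After 3 (firstChild): h3
After 4 (lastChild): header
After 5 (lastChild): h2
After 6 (parentNode): header
After 7 (parentNode): h3
After 8 (parentNode): table
After 9 (lastChild): title

Answer: valid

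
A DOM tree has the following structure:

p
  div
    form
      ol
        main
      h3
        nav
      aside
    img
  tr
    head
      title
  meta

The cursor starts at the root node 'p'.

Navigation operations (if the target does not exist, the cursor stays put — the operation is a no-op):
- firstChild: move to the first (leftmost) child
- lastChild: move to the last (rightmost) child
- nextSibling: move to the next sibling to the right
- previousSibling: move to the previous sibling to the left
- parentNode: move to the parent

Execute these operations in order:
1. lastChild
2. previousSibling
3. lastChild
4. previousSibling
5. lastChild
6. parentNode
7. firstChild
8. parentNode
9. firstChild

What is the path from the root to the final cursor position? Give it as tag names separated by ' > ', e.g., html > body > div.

After 1 (lastChild): meta
After 2 (previousSibling): tr
After 3 (lastChild): head
After 4 (previousSibling): head (no-op, stayed)
After 5 (lastChild): title
After 6 (parentNode): head
After 7 (firstChild): title
After 8 (parentNode): head
After 9 (firstChild): title

Answer: p > tr > head > title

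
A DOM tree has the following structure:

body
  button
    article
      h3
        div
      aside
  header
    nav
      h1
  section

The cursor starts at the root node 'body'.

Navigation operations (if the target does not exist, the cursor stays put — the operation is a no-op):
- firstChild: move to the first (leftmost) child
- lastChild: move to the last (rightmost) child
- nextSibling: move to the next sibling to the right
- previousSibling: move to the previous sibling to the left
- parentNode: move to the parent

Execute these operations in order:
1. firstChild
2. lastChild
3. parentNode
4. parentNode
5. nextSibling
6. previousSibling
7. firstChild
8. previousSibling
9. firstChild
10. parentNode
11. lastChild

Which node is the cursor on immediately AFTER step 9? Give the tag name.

After 1 (firstChild): button
After 2 (lastChild): article
After 3 (parentNode): button
After 4 (parentNode): body
After 5 (nextSibling): body (no-op, stayed)
After 6 (previousSibling): body (no-op, stayed)
After 7 (firstChild): button
After 8 (previousSibling): button (no-op, stayed)
After 9 (firstChild): article

Answer: article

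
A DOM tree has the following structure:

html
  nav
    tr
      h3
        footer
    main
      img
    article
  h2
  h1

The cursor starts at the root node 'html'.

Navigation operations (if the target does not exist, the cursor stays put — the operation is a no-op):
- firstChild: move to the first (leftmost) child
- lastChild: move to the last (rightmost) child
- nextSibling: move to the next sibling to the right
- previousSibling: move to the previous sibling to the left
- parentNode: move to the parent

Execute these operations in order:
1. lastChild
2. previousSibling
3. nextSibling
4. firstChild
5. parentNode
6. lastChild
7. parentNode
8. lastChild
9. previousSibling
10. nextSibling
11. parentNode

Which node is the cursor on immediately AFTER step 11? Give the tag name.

After 1 (lastChild): h1
After 2 (previousSibling): h2
After 3 (nextSibling): h1
After 4 (firstChild): h1 (no-op, stayed)
After 5 (parentNode): html
After 6 (lastChild): h1
After 7 (parentNode): html
After 8 (lastChild): h1
After 9 (previousSibling): h2
After 10 (nextSibling): h1
After 11 (parentNode): html

Answer: html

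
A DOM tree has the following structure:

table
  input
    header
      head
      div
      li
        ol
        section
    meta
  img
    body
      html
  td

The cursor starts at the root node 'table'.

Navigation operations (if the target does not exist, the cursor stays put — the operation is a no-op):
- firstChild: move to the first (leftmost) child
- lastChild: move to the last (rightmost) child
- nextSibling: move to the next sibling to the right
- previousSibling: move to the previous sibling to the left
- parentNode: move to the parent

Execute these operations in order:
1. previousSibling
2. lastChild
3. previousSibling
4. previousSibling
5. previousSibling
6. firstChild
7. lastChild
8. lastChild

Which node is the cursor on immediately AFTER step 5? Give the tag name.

Answer: input

Derivation:
After 1 (previousSibling): table (no-op, stayed)
After 2 (lastChild): td
After 3 (previousSibling): img
After 4 (previousSibling): input
After 5 (previousSibling): input (no-op, stayed)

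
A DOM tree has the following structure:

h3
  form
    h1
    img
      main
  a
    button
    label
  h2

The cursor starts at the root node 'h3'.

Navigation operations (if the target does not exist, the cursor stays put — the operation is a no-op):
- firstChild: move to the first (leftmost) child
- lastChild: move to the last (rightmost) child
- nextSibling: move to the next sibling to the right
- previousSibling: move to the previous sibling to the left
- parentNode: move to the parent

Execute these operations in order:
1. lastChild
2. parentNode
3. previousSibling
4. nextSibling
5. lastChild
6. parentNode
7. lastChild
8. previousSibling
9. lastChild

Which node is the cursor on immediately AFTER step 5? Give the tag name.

Answer: h2

Derivation:
After 1 (lastChild): h2
After 2 (parentNode): h3
After 3 (previousSibling): h3 (no-op, stayed)
After 4 (nextSibling): h3 (no-op, stayed)
After 5 (lastChild): h2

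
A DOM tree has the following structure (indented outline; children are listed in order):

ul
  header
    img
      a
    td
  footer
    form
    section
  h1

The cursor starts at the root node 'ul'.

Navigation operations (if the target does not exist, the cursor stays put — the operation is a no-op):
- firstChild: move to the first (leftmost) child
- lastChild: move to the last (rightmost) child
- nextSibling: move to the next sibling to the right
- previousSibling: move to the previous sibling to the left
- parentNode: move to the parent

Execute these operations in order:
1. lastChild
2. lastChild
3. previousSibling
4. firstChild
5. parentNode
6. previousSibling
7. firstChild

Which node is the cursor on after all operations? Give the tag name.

After 1 (lastChild): h1
After 2 (lastChild): h1 (no-op, stayed)
After 3 (previousSibling): footer
After 4 (firstChild): form
After 5 (parentNode): footer
After 6 (previousSibling): header
After 7 (firstChild): img

Answer: img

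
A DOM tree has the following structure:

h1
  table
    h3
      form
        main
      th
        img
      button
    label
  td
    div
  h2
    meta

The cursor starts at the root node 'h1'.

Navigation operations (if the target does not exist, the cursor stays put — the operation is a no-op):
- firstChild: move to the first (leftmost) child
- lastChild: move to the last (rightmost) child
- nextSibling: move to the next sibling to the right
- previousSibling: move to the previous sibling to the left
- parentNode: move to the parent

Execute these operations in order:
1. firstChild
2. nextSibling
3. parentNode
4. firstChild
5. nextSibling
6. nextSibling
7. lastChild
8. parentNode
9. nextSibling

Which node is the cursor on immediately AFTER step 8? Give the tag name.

Answer: h2

Derivation:
After 1 (firstChild): table
After 2 (nextSibling): td
After 3 (parentNode): h1
After 4 (firstChild): table
After 5 (nextSibling): td
After 6 (nextSibling): h2
After 7 (lastChild): meta
After 8 (parentNode): h2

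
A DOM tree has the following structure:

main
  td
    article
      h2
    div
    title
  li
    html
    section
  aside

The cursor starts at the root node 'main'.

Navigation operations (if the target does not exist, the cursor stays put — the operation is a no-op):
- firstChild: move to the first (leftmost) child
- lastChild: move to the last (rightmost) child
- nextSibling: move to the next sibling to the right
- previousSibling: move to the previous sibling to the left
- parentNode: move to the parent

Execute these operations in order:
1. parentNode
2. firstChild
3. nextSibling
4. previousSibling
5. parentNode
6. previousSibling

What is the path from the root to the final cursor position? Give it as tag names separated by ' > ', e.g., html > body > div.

Answer: main

Derivation:
After 1 (parentNode): main (no-op, stayed)
After 2 (firstChild): td
After 3 (nextSibling): li
After 4 (previousSibling): td
After 5 (parentNode): main
After 6 (previousSibling): main (no-op, stayed)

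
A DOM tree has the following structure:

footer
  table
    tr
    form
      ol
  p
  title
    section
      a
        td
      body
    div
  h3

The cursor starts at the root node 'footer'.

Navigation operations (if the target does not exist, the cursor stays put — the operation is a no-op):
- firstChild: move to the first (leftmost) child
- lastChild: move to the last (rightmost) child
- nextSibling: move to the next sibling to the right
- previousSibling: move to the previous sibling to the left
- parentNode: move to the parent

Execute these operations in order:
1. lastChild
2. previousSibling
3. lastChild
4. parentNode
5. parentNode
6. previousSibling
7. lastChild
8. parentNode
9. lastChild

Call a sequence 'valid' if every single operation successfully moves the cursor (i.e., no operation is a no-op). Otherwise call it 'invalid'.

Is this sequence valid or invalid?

After 1 (lastChild): h3
After 2 (previousSibling): title
After 3 (lastChild): div
After 4 (parentNode): title
After 5 (parentNode): footer
After 6 (previousSibling): footer (no-op, stayed)
After 7 (lastChild): h3
After 8 (parentNode): footer
After 9 (lastChild): h3

Answer: invalid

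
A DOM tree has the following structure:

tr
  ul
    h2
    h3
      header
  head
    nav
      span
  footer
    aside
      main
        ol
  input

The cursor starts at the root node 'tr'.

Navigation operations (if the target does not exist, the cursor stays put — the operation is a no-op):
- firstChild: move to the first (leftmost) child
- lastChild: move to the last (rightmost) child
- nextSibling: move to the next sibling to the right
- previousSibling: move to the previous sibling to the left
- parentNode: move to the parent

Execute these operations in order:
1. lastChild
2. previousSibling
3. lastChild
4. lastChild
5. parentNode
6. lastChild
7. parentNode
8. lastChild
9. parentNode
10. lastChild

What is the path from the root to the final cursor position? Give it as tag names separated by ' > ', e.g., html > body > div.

After 1 (lastChild): input
After 2 (previousSibling): footer
After 3 (lastChild): aside
After 4 (lastChild): main
After 5 (parentNode): aside
After 6 (lastChild): main
After 7 (parentNode): aside
After 8 (lastChild): main
After 9 (parentNode): aside
After 10 (lastChild): main

Answer: tr > footer > aside > main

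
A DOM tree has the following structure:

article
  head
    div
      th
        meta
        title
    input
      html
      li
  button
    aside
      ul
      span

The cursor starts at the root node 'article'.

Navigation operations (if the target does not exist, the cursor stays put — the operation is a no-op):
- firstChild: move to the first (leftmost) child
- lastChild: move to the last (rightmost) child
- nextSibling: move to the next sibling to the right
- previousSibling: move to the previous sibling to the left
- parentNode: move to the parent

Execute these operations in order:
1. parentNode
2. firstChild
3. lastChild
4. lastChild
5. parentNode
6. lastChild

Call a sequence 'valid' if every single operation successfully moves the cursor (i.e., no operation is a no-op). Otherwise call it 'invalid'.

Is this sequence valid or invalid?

After 1 (parentNode): article (no-op, stayed)
After 2 (firstChild): head
After 3 (lastChild): input
After 4 (lastChild): li
After 5 (parentNode): input
After 6 (lastChild): li

Answer: invalid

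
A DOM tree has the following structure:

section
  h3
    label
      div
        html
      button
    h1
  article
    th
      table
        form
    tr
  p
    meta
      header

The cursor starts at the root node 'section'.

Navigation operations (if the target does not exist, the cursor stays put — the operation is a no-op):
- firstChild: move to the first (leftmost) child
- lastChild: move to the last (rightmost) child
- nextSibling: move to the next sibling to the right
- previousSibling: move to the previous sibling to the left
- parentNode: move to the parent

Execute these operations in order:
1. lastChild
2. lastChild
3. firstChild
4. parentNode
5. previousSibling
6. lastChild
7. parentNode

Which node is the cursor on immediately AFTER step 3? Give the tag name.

After 1 (lastChild): p
After 2 (lastChild): meta
After 3 (firstChild): header

Answer: header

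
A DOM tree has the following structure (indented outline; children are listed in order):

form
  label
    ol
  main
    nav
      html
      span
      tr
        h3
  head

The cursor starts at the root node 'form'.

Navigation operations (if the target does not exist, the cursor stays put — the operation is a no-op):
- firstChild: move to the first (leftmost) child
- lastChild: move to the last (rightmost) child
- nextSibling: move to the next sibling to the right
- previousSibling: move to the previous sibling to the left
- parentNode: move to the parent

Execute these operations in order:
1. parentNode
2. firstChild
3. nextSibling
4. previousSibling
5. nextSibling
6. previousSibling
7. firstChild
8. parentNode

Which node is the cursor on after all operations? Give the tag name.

Answer: label

Derivation:
After 1 (parentNode): form (no-op, stayed)
After 2 (firstChild): label
After 3 (nextSibling): main
After 4 (previousSibling): label
After 5 (nextSibling): main
After 6 (previousSibling): label
After 7 (firstChild): ol
After 8 (parentNode): label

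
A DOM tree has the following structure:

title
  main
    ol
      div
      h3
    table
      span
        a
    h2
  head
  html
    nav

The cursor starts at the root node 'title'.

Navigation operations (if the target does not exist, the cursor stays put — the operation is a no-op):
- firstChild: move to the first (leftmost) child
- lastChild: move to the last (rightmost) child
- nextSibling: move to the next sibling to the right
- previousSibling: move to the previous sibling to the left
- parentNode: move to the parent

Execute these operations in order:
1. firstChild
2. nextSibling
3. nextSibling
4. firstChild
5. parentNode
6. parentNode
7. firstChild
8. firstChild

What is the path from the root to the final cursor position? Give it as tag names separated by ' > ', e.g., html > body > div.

After 1 (firstChild): main
After 2 (nextSibling): head
After 3 (nextSibling): html
After 4 (firstChild): nav
After 5 (parentNode): html
After 6 (parentNode): title
After 7 (firstChild): main
After 8 (firstChild): ol

Answer: title > main > ol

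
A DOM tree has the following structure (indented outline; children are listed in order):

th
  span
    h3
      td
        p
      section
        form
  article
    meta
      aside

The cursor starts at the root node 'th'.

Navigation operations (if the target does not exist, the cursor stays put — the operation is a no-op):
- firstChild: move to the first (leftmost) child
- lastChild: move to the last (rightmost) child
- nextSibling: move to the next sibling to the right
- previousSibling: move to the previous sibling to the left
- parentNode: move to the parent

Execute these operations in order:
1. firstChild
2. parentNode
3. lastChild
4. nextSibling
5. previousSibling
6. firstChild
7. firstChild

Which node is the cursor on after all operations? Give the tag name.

Answer: td

Derivation:
After 1 (firstChild): span
After 2 (parentNode): th
After 3 (lastChild): article
After 4 (nextSibling): article (no-op, stayed)
After 5 (previousSibling): span
After 6 (firstChild): h3
After 7 (firstChild): td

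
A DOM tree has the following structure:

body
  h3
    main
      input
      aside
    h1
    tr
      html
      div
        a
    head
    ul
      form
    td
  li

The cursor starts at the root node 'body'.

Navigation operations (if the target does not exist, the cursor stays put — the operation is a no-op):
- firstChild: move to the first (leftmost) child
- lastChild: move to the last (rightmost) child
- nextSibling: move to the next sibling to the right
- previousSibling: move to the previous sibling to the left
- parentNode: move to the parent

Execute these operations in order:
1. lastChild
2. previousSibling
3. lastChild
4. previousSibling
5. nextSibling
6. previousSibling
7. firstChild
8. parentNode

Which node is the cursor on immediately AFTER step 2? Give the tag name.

After 1 (lastChild): li
After 2 (previousSibling): h3

Answer: h3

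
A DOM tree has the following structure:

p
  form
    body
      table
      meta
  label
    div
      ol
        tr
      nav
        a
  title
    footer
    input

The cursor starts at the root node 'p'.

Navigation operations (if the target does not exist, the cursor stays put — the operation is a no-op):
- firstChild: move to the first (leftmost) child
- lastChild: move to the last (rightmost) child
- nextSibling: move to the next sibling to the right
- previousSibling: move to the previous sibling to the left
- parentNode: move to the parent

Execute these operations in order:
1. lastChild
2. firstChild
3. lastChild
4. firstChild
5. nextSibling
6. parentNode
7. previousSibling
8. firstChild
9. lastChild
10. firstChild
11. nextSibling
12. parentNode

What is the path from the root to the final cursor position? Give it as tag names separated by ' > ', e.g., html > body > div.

After 1 (lastChild): title
After 2 (firstChild): footer
After 3 (lastChild): footer (no-op, stayed)
After 4 (firstChild): footer (no-op, stayed)
After 5 (nextSibling): input
After 6 (parentNode): title
After 7 (previousSibling): label
After 8 (firstChild): div
After 9 (lastChild): nav
After 10 (firstChild): a
After 11 (nextSibling): a (no-op, stayed)
After 12 (parentNode): nav

Answer: p > label > div > nav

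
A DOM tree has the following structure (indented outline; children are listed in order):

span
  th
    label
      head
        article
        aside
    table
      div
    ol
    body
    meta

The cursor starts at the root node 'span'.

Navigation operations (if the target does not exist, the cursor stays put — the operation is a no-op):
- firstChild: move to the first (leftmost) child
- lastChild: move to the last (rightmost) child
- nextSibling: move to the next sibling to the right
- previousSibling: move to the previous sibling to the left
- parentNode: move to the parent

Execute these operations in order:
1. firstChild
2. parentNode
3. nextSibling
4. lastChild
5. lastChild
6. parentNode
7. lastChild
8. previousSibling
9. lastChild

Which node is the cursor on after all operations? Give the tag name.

After 1 (firstChild): th
After 2 (parentNode): span
After 3 (nextSibling): span (no-op, stayed)
After 4 (lastChild): th
After 5 (lastChild): meta
After 6 (parentNode): th
After 7 (lastChild): meta
After 8 (previousSibling): body
After 9 (lastChild): body (no-op, stayed)

Answer: body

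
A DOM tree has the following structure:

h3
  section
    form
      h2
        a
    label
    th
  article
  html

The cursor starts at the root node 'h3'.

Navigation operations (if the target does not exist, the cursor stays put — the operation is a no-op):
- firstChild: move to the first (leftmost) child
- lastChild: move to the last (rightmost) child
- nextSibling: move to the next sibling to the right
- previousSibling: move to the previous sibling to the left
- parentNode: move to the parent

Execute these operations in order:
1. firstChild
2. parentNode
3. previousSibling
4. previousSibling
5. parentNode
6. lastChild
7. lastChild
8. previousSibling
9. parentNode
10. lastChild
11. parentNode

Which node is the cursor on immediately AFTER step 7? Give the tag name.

After 1 (firstChild): section
After 2 (parentNode): h3
After 3 (previousSibling): h3 (no-op, stayed)
After 4 (previousSibling): h3 (no-op, stayed)
After 5 (parentNode): h3 (no-op, stayed)
After 6 (lastChild): html
After 7 (lastChild): html (no-op, stayed)

Answer: html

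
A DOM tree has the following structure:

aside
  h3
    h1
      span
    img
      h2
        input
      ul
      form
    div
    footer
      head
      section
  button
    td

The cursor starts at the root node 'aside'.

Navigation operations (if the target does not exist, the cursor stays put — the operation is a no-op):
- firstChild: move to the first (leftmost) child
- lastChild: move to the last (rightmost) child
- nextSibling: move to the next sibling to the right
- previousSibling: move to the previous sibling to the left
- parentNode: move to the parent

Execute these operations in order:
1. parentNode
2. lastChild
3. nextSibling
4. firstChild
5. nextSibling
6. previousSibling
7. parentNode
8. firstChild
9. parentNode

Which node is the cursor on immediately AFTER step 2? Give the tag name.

Answer: button

Derivation:
After 1 (parentNode): aside (no-op, stayed)
After 2 (lastChild): button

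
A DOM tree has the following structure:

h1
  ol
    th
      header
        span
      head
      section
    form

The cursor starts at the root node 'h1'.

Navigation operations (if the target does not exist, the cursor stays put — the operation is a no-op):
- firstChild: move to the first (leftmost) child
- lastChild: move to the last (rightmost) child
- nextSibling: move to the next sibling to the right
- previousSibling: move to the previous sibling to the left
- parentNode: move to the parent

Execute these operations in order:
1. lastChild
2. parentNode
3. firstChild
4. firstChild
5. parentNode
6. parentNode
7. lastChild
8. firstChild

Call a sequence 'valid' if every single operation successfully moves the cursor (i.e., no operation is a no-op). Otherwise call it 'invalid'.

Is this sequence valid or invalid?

After 1 (lastChild): ol
After 2 (parentNode): h1
After 3 (firstChild): ol
After 4 (firstChild): th
After 5 (parentNode): ol
After 6 (parentNode): h1
After 7 (lastChild): ol
After 8 (firstChild): th

Answer: valid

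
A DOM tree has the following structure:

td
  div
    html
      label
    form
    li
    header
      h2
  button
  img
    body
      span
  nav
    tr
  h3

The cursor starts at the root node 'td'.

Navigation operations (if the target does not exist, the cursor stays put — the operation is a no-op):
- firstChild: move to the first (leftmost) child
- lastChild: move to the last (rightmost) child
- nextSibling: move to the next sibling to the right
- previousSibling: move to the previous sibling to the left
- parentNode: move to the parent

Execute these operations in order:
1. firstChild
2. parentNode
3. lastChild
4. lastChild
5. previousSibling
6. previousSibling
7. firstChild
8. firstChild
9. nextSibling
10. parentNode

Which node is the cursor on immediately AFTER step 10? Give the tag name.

Answer: body

Derivation:
After 1 (firstChild): div
After 2 (parentNode): td
After 3 (lastChild): h3
After 4 (lastChild): h3 (no-op, stayed)
After 5 (previousSibling): nav
After 6 (previousSibling): img
After 7 (firstChild): body
After 8 (firstChild): span
After 9 (nextSibling): span (no-op, stayed)
After 10 (parentNode): body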